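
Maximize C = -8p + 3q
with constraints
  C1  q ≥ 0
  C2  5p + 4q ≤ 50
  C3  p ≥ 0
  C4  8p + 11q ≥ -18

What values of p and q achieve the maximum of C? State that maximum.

p = 0, q = 25/2, maximum C = 75/2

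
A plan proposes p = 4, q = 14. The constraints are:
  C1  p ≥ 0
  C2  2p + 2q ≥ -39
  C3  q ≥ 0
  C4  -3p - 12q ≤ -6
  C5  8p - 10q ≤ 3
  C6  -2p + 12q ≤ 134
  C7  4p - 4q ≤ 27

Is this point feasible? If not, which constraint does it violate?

Constraint C6: -2p + 12q = 160, which is not ≤ 134. All other constraints are satisfied.

not feasible — violates C6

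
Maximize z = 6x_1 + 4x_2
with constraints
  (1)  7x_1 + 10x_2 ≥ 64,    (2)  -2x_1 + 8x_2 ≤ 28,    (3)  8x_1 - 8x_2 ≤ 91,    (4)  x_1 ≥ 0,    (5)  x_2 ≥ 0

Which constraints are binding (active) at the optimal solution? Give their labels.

Corner points and z = 6x_1 + 4x_2:
  (58/19, 81/19) → z = 672/19
  (64/7, 0) → z = 384/7
  (119/6, 203/24) → z = 917/6
  (91/8, 0) → z = 273/4

The maximum is at (119/6, 203/24). Substituting into each constraint, equality holds for (2) and (3); the remaining constraints have slack.

(2) and (3)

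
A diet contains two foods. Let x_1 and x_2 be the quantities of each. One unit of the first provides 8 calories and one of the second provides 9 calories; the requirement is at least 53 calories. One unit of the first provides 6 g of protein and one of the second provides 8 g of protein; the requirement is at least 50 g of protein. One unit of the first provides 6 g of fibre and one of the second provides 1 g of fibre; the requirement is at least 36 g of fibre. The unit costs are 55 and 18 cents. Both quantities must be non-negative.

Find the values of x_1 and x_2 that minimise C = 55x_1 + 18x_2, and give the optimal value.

x_1 = 17/3, x_2 = 2, minimum C = 1043/3

The feasible region is unbounded (it extends along (0, 1), (1, 0)), but C strictly increases along every unbounded feasible direction, so there is no improving ray and the minimum is attained at a vertex.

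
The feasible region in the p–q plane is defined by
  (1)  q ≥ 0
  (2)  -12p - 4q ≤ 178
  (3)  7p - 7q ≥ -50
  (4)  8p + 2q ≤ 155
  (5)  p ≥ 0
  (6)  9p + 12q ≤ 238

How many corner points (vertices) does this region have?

5

Pairwise boundary intersections that survive every other constraint:
  (155/8, 0)
  (0, 0)
  (0, 50/7)
  (1066/147, 2116/147)
  (692/39, 509/78)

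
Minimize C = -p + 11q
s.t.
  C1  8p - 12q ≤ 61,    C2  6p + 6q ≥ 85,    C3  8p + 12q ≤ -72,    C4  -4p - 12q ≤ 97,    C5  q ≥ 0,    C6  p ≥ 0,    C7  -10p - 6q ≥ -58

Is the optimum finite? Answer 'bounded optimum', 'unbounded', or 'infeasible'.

infeasible

The boundaries p = 0 and -10p - 6q = -58 meet at (0, 29/3), but that point violates 6p + 6q ≥ 85. Every candidate vertex is excluded by some other constraint, so the feasible region is empty.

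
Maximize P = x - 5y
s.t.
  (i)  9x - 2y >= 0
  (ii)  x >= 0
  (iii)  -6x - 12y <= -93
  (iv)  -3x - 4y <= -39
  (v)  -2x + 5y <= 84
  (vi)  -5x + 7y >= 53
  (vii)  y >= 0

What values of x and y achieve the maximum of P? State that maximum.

x = 2, y = 9, maximum P = -43

Extreme points and P = x - 5y:
  (168/41, 756/41) → P = -3612/41
  (2, 9) → P = -43
  (323/11, 314/11) → P = -1247/11

At the optimal vertex, 9x - 2y = 0 and -5x + 7y = 53.
Solving simultaneously gives x = 2, y = 9.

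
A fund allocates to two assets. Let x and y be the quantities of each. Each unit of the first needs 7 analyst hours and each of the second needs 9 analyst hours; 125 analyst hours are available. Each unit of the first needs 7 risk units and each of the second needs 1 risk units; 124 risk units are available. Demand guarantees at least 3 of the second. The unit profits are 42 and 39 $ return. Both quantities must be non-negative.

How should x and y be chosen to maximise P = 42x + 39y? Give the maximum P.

Vertices and P = 42x + 39y:
  (0, 125/9) → P = 1625/3
  (0, 3) → P = 117
  (14, 3) → P = 705

At the optimal vertex, 7x + 9y = 125 and y = 3.
Solving simultaneously gives x = 14, y = 3.

x = 14, y = 3, maximum P = 705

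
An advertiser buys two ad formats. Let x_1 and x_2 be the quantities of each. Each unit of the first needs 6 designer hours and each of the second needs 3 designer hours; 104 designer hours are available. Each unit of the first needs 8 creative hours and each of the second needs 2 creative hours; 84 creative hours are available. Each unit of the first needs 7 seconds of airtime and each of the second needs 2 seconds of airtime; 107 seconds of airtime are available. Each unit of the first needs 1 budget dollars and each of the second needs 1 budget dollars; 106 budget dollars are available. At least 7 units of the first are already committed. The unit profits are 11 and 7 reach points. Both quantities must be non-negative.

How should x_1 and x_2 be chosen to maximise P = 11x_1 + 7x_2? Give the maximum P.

x_1 = 7, x_2 = 14, maximum P = 175

Vertices and P = 11x_1 + 7x_2:
  (21/2, 0) → P = 231/2
  (7, 0) → P = 77
  (7, 14) → P = 175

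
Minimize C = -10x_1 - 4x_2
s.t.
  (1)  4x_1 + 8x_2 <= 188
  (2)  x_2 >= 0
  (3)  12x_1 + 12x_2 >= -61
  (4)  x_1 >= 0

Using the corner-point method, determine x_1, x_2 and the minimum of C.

Extreme points and C = -10x_1 - 4x_2:
  (47, 0) → C = -470
  (0, 47/2) → C = -94
  (0, 0) → C = 0

x_1 = 47, x_2 = 0, minimum C = -470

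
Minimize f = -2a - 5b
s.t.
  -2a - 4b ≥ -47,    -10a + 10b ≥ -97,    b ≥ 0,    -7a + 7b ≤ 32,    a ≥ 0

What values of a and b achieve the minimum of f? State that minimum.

Feasible corners and f = -2a - 5b:
  (143/10, 23/5) → f = -258/5
  (67/14, 131/14) → f = -789/14
  (97/10, 0) → f = -97/5
  (0, 0) → f = 0
  (0, 32/7) → f = -160/7

a = 67/14, b = 131/14, minimum f = -789/14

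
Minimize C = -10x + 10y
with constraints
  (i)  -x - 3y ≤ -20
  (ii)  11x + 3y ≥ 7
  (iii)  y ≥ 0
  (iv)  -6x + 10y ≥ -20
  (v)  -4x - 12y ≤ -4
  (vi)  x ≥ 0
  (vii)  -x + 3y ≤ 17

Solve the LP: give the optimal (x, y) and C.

x = 115/4, y = 61/4, minimum C = -135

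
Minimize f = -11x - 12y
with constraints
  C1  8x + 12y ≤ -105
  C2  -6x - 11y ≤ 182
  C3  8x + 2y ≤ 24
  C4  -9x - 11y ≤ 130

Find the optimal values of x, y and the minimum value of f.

x = 249/40, y = -129/10, minimum f = 3453/40

Corner points and f = -11x - 12y:
  (249/40, -129/10) → f = 3453/40
  (-81/4, 19/4) → f = 663/4
  (262/35, -628/35) → f = 4654/35

The binding constraints are 8x + 12y = -105 and 8x + 2y = 24.
Solving simultaneously gives x = 249/40, y = -129/10.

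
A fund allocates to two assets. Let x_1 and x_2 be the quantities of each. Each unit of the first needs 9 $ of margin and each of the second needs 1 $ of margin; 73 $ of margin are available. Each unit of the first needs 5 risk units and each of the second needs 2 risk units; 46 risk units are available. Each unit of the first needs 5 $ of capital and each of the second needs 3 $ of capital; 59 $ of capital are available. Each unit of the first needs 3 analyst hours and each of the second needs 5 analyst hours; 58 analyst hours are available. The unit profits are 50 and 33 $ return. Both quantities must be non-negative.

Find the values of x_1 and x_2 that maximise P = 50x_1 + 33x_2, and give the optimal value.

Extreme points and P = 50x_1 + 33x_2:
  (0, 0) → P = 0
  (0, 58/5) → P = 1914/5
  (73/9, 0) → P = 3650/9
  (100/13, 49/13) → P = 509
  (6, 8) → P = 564

x_1 = 6, x_2 = 8, maximum P = 564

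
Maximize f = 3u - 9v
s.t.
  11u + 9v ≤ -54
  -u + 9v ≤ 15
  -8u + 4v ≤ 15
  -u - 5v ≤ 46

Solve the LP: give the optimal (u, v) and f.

Feasible corners and f = 3u - 9v:
  (-351/116, -267/116) → f = 675/58
  (72/23, -226/23) → f = 2250/23
  (-259/44, -353/44) → f = 600/11

At the optimal vertex, 11u + 9v = -54 and -u - 5v = 46.
Solving simultaneously gives u = 72/23, v = -226/23.

u = 72/23, v = -226/23, maximum f = 2250/23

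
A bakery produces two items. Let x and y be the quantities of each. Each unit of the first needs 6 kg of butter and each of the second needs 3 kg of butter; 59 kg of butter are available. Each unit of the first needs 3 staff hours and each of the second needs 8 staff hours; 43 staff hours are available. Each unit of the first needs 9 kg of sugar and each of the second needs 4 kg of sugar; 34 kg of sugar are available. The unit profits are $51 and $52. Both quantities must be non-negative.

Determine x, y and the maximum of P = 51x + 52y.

Vertices and P = 51x + 52y:
  (0, 0) → P = 0
  (0, 43/8) → P = 559/2
  (34/9, 0) → P = 578/3
  (5/3, 19/4) → P = 332

At the optimal vertex, 3x + 8y = 43 and 9x + 4y = 34.
Solving simultaneously gives x = 5/3, y = 19/4.

x = 5/3, y = 19/4, maximum P = 332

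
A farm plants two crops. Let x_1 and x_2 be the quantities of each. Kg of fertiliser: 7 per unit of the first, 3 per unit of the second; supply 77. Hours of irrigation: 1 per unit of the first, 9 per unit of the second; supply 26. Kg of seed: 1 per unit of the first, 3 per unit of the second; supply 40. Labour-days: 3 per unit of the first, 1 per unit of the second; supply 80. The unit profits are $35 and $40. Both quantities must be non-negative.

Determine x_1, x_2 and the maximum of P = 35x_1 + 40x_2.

x_1 = 41/4, x_2 = 7/4, maximum P = 1715/4

Corner points and P = 35x_1 + 40x_2:
  (0, 0) → P = 0
  (0, 26/9) → P = 1040/9
  (11, 0) → P = 385
  (41/4, 7/4) → P = 1715/4

At the optimal vertex, 7x_1 + 3x_2 = 77 and x_1 + 9x_2 = 26.
Solving simultaneously gives x_1 = 41/4, x_2 = 7/4.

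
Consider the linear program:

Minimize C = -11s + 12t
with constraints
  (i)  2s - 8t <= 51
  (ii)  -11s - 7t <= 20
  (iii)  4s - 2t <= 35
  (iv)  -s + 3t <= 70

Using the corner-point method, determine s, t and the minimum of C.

Feasible corners and C = -11s + 12t:
  (197/102, -601/102) → C = -9379/102
  (89/14, -67/14) → C = -1783/14
  (-55/4, 75/4) → C = 1505/4
  (49/2, 63/2) → C = 217/2

At the optimal vertex, 2s - 8t = 51 and 4s - 2t = 35.
Solving simultaneously gives s = 89/14, t = -67/14.

s = 89/14, t = -67/14, minimum C = -1783/14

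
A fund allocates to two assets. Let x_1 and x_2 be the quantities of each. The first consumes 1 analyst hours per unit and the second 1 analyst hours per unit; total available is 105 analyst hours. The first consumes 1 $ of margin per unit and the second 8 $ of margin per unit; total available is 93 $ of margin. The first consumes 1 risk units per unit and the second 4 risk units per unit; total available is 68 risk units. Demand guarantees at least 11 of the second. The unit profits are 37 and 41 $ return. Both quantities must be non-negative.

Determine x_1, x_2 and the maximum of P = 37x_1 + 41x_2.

Extreme points and P = 37x_1 + 41x_2:
  (0, 93/8) → P = 3813/8
  (0, 11) → P = 451
  (5, 11) → P = 636

At the optimal vertex, x_1 + 8x_2 = 93 and x_2 = 11.
Solving simultaneously gives x_1 = 5, x_2 = 11.

x_1 = 5, x_2 = 11, maximum P = 636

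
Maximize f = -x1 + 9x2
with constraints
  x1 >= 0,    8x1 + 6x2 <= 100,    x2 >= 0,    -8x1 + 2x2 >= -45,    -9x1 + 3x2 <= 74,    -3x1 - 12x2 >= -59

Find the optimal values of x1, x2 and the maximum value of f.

Vertices and f = -x1 + 9x2:
  (0, 0) → f = 0
  (0, 59/12) → f = 177/4
  (45/8, 0) → f = -45/8
  (329/51, 337/102) → f = 2375/102

The optimum lies where x1 = 0 and -3x1 - 12x2 = -59.
Solving simultaneously gives x1 = 0, x2 = 59/12.

x1 = 0, x2 = 59/12, maximum f = 177/4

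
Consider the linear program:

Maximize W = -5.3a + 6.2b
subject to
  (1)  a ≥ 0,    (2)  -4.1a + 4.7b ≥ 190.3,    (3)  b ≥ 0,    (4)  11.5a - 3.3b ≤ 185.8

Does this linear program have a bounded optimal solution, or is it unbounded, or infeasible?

From the feasible point (0, 1903/47), moving in the direction (0, 1) keeps every constraint satisfied while W increases without bound.

unbounded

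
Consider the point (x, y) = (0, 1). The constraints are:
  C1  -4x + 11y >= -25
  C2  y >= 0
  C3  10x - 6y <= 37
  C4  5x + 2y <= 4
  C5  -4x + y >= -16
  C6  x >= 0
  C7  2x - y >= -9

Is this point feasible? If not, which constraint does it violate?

C1: 11 ≥ -25 ✓
C2: 1 ≥ 0 ✓
C3: -6 ≤ 37 ✓
C4: 2 ≤ 4 ✓
C5: 1 ≥ -16 ✓
C6: 0 ≥ 0 ✓
C7: -1 ≥ -9 ✓

feasible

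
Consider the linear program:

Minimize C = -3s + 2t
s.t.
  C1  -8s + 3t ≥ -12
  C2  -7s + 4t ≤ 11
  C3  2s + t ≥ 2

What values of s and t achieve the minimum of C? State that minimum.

Vertices and C = -3s + 2t:
  (81/11, 172/11) → C = 101/11
  (9/7, -4/7) → C = -5
  (-1/5, 12/5) → C = 27/5

At the optimal vertex, -8s + 3t = -12 and 2s + t = 2.
Solving simultaneously gives s = 9/7, t = -4/7.

s = 9/7, t = -4/7, minimum C = -5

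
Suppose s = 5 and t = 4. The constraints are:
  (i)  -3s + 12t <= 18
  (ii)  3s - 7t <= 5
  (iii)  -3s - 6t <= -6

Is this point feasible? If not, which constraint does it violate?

Constraint (i): -3s + 12t = 33, which is not ≤ 18. All other constraints are satisfied.

not feasible — violates (i)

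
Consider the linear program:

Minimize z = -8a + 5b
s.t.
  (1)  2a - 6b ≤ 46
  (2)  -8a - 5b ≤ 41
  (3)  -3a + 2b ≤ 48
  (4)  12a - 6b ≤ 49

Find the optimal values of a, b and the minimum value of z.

Vertices and z = -8a + 5b:
  (-8/29, -225/29) → z = -1061/29
  (3/10, -227/30) → z = -1207/30
  (-322/31, 261/31) → z = 3881/31
  (193/3, 241/2) → z = 527/6

The optimum lies where 2a - 6b = 46 and 12a - 6b = 49.
Solving simultaneously gives a = 3/10, b = -227/30.

a = 3/10, b = -227/30, minimum z = -1207/30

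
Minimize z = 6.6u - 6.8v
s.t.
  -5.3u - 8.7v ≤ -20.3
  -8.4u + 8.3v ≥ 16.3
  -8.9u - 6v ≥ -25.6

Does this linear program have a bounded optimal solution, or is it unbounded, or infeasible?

From the feasible point (116/509, 1117/509), moving in the direction (-8.7, 5.3) keeps every constraint satisfied while z decreases without bound.

unbounded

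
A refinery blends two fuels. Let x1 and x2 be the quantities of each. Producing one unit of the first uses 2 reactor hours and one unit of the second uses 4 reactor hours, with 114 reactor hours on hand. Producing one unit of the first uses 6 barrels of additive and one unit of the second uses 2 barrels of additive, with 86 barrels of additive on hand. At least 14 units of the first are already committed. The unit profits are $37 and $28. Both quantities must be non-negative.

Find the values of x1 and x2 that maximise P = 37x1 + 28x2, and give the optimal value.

x1 = 14, x2 = 1, maximum P = 546

Extreme points and P = 37x1 + 28x2:
  (43/3, 0) → P = 1591/3
  (14, 0) → P = 518
  (14, 1) → P = 546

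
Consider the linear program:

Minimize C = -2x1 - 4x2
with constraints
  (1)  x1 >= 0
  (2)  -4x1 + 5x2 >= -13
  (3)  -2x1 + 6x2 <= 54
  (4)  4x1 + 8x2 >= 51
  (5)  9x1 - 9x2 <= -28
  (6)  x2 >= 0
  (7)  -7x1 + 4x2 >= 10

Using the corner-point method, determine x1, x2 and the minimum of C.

x1 = 78/17, x2 = 179/17, minimum C = -872/17

Extreme points and C = -2x1 - 4x2:
  (0, 9) → C = -36
  (0, 51/8) → C = -51/2
  (78/17, 179/17) → C = -872/17
  (31/18, 397/72) → C = -51/2

At the optimal vertex, -2x1 + 6x2 = 54 and -7x1 + 4x2 = 10.
Solving simultaneously gives x1 = 78/17, x2 = 179/17.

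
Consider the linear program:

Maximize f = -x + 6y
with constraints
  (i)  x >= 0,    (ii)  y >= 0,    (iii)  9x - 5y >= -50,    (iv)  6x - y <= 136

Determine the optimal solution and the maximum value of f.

Vertices and f = -x + 6y:
  (0, 0) → f = 0
  (0, 10) → f = 60
  (68/3, 0) → f = -68/3
  (730/21, 508/7) → f = 1202/3

The binding constraints are 9x - 5y = -50 and 6x - y = 136.
Solving simultaneously gives x = 730/21, y = 508/7.

x = 730/21, y = 508/7, maximum f = 1202/3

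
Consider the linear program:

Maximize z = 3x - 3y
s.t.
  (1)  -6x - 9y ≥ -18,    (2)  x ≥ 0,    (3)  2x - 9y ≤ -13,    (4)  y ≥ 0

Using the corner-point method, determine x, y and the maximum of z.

x = 5/8, y = 19/12, maximum z = -23/8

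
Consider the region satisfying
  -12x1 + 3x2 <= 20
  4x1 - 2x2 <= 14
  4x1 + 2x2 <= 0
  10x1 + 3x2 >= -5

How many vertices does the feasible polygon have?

4

Intersecting each pair of boundary lines and keeping only the points that satisfy every inequality leaves:
  (-10/9, 20/9)
  (-25/22, 70/33)
  (7/4, -7/2)
  (1, -5)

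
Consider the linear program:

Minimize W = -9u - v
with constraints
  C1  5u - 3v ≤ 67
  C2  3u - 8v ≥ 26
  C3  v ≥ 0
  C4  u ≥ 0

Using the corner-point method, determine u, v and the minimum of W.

Corner points and W = -9u - v:
  (458/31, 71/31) → W = -4193/31
  (67/5, 0) → W = -603/5
  (26/3, 0) → W = -78

At the optimal vertex, 5u - 3v = 67 and 3u - 8v = 26.
Solving simultaneously gives u = 458/31, v = 71/31.

u = 458/31, v = 71/31, minimum W = -4193/31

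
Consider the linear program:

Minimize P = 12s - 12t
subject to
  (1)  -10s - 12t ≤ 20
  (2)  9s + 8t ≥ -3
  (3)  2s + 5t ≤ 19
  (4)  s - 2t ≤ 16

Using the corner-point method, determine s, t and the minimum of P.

s = -167/29, t = 177/29, minimum P = -4128/29

Feasible corners and P = 12s - 12t:
  (31/7, -75/14) → P = 822/7
  (19/4, -45/8) → P = 249/2
  (-167/29, 177/29) → P = -4128/29
  (118/9, -13/9) → P = 524/3

The binding constraints are 9s + 8t = -3 and 2s + 5t = 19.
Solving simultaneously gives s = -167/29, t = 177/29.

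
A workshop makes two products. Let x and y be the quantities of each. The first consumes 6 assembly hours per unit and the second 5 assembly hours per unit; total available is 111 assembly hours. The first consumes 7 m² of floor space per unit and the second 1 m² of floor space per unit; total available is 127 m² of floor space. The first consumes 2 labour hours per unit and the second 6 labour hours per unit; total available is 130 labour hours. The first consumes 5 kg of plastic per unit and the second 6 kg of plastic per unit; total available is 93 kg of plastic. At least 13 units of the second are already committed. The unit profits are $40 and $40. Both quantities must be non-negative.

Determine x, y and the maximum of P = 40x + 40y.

x = 3, y = 13, maximum P = 640

Corner points and P = 40x + 40y:
  (0, 31/2) → P = 620
  (0, 13) → P = 520
  (3, 13) → P = 640

The optimum lies where 5x + 6y = 93 and y = 13.
Solving simultaneously gives x = 3, y = 13.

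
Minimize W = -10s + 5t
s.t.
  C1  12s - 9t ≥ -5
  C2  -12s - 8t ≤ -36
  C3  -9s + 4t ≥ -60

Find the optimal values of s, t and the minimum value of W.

s = 26/5, t = -33/10, minimum W = -137/2

Corner points and W = -10s + 5t:
  (71/51, 41/17) → W = -95/51
  (560/33, 255/11) → W = -1775/33
  (26/5, -33/10) → W = -137/2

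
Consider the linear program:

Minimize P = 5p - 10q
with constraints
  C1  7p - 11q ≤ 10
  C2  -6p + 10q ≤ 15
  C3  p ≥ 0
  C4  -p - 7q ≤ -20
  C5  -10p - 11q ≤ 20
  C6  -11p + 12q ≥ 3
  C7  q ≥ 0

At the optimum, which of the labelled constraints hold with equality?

Feasible corners and P = 5p - 10q:
  (95/52, 135/52) → P = -875/52
  (75/19, 147/38) → P = -360/19
  (219/89, 223/89) → P = -1135/89

The minimum is at (75/19, 147/38). Substituting into each constraint, equality holds for C2 and C6; the remaining constraints have slack.

C2 and C6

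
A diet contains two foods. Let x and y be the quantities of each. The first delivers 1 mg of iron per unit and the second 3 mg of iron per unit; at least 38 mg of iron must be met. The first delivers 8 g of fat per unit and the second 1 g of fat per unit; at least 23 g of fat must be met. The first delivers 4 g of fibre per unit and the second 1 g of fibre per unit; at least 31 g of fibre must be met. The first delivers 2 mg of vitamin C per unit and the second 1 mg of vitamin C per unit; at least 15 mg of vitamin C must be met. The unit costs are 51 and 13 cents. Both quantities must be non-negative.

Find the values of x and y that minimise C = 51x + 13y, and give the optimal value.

Feasible corners and C = 51x + 13y:
  (0, 31) → C = 403
  (38, 0) → C = 1938
  (5, 11) → C = 398
The feasible region is unbounded (it extends along (0, 1), (1, 0)), but C strictly increases along every unbounded feasible direction, so there is no improving ray and the minimum is attained at a vertex.

At the optimal vertex, x + 3y = 38 and 4x + y = 31.
Solving simultaneously gives x = 5, y = 11.

x = 5, y = 11, minimum C = 398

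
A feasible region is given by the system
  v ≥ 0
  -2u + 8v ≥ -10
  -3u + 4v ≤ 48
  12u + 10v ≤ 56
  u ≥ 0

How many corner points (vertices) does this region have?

3

Pairwise boundary intersections that survive every other constraint:
  (14/3, 0)
  (0, 0)
  (0, 28/5)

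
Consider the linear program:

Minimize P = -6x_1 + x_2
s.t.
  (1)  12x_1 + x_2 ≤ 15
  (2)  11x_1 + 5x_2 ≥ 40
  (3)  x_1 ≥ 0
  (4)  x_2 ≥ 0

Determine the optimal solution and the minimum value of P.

x_1 = 5/7, x_2 = 45/7, minimum P = 15/7

Corner points and P = -6x_1 + x_2:
  (5/7, 45/7) → P = 15/7
  (0, 15) → P = 15
  (0, 8) → P = 8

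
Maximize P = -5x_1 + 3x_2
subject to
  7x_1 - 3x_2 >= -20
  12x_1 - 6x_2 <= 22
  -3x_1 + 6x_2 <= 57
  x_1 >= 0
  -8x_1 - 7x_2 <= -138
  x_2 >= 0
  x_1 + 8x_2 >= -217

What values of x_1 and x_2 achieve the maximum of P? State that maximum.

x_1 = 143/23, x_2 = 290/23, maximum P = 155/23

At the optimal vertex, -3x_1 + 6x_2 = 57 and -8x_1 - 7x_2 = -138.
Solving simultaneously gives x_1 = 143/23, x_2 = 290/23.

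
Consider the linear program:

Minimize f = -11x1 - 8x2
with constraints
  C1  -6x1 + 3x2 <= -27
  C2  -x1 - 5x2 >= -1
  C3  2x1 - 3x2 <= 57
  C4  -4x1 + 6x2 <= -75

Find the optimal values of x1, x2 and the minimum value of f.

Vertices and f = -11x1 - 8x2:
  (-15/2, -24) → f = 549/2
  (-21/8, -57/4) → f = 1143/8
  (288/13, -55/13) → f = -2728/13
  (381/26, -71/26) → f = -3623/26

x1 = 288/13, x2 = -55/13, minimum f = -2728/13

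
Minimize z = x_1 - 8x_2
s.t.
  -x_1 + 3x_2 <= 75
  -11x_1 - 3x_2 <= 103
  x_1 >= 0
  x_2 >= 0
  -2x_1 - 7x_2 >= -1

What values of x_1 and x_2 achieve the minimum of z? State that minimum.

Vertices and z = x_1 - 8x_2:
  (0, 0) → z = 0
  (0, 1/7) → z = -8/7
  (1/2, 0) → z = 1/2

x_1 = 0, x_2 = 1/7, minimum z = -8/7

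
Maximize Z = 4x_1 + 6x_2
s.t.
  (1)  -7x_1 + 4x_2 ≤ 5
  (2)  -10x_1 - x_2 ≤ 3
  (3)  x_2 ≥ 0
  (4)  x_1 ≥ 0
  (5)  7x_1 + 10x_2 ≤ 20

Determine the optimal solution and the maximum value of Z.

x_1 = 15/49, x_2 = 25/14, maximum Z = 585/49

Feasible corners and Z = 4x_1 + 6x_2:
  (0, 5/4) → Z = 15/2
  (15/49, 25/14) → Z = 585/49
  (0, 0) → Z = 0
  (20/7, 0) → Z = 80/7

At the optimal vertex, -7x_1 + 4x_2 = 5 and 7x_1 + 10x_2 = 20.
Solving simultaneously gives x_1 = 15/49, x_2 = 25/14.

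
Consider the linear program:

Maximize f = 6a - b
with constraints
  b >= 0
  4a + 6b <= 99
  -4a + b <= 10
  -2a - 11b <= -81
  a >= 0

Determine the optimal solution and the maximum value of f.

Vertices and f = 6a - b:
  (39/28, 109/7) → f = -101/14
  (603/32, 63/16) → f = 873/8
  (0, 10) → f = -10
  (0, 81/11) → f = -81/11

At the optimal vertex, 4a + 6b = 99 and -2a - 11b = -81.
Solving simultaneously gives a = 603/32, b = 63/16.

a = 603/32, b = 63/16, maximum f = 873/8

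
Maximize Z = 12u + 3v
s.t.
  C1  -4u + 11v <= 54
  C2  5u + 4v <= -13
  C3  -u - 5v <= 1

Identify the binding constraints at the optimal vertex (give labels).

Vertices and Z = 12u + 3v:
  (-359/71, 218/71) → Z = -3654/71
  (-281/31, 50/31) → Z = -3222/31
  (-61/21, 8/21) → Z = -236/7

The maximum is at (-61/21, 8/21). Substituting into each constraint, equality holds for C2 and C3; the remaining constraints have slack.

C2 and C3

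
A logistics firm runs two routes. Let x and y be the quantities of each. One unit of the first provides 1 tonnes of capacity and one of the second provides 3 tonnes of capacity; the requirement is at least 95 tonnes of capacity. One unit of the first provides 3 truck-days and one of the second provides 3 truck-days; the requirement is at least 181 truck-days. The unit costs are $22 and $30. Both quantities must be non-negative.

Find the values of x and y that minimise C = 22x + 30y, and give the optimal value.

x = 43, y = 52/3, minimum C = 1466

Feasible corners and C = 22x + 30y:
  (0, 181/3) → C = 1810
  (95, 0) → C = 2090
  (43, 52/3) → C = 1466
The feasible region is unbounded (it extends along (0, 1), (1, 0)), but C strictly increases along every unbounded feasible direction, so there is no improving ray and the minimum is attained at a vertex.

At the optimal vertex, x + 3y = 95 and 3x + 3y = 181.
Solving simultaneously gives x = 43, y = 52/3.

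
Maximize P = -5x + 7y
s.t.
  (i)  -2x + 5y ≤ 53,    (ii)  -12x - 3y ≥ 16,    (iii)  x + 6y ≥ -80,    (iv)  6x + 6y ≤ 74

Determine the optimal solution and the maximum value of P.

x = -718/17, y = -107/17, maximum P = 2841/17

Vertices and P = -5x + 7y:
  (-239/66, 302/33) → P = 493/6
  (-718/17, -107/17) → P = 2841/17
  (48/23, -944/69) → P = -7328/69

The binding constraints are -2x + 5y = 53 and x + 6y = -80.
Solving simultaneously gives x = -718/17, y = -107/17.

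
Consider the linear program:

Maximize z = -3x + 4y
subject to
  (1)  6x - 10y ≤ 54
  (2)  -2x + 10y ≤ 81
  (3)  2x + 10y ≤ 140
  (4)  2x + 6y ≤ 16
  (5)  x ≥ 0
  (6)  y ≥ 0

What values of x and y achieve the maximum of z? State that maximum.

Vertices and z = -3x + 4y:
  (0, 8/3) → z = 32/3
  (8, 0) → z = -24
  (0, 0) → z = 0

x = 0, y = 8/3, maximum z = 32/3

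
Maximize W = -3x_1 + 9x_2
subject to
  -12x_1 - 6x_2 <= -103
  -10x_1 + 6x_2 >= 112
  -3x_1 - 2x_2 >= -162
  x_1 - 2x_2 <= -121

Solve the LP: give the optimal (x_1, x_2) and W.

Extreme points and W = -3x_1 + 9x_2:
  (-383/3, 545/2) → W = 5671/2
  (-52/3, 311/6) → W = 1037/2
  (41/4, 525/8) → W = 4479/8

x_1 = -383/3, x_2 = 545/2, maximum W = 5671/2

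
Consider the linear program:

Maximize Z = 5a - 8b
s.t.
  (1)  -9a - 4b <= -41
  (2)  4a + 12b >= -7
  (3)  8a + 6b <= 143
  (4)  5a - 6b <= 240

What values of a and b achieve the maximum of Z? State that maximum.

a = 293/12, b = -157/18, maximum Z = 6907/36

Extreme points and Z = 5a - 8b:
  (130/23, -227/92) → Z = 48
  (-163/11, 959/22) → Z = -4651/11
  (293/12, -157/18) → Z = 6907/36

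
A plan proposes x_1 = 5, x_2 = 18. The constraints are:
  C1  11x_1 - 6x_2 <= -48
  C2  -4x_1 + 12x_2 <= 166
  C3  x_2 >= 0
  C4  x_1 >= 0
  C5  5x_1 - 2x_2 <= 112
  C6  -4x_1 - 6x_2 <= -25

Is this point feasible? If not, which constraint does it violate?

Constraint C2: -4x_1 + 12x_2 = 196, which is not ≤ 166. All other constraints are satisfied.

not feasible — violates C2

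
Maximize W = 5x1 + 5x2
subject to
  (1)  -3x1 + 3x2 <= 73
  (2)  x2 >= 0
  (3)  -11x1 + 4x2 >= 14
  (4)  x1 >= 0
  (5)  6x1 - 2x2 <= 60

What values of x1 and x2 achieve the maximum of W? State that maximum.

x1 = 250/21, x2 = 761/21, maximum W = 1685/7

Corner points and W = 5x1 + 5x2:
  (250/21, 761/21) → W = 1685/7
  (0, 73/3) → W = 365/3
  (0, 7/2) → W = 35/2

The optimum lies where -3x1 + 3x2 = 73 and -11x1 + 4x2 = 14.
Solving simultaneously gives x1 = 250/21, x2 = 761/21.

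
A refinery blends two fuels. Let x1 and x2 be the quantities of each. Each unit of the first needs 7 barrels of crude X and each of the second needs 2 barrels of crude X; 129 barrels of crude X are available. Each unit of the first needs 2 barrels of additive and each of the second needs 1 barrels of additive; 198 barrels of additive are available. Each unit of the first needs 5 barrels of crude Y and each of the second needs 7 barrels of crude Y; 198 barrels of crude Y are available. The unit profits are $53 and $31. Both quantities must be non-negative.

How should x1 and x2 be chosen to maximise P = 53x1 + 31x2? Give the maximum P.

Extreme points and P = 53x1 + 31x2:
  (0, 0) → P = 0
  (0, 198/7) → P = 6138/7
  (129/7, 0) → P = 6837/7
  (13, 19) → P = 1278

The binding constraints are 7x1 + 2x2 = 129 and 5x1 + 7x2 = 198.
Solving simultaneously gives x1 = 13, x2 = 19.

x1 = 13, x2 = 19, maximum P = 1278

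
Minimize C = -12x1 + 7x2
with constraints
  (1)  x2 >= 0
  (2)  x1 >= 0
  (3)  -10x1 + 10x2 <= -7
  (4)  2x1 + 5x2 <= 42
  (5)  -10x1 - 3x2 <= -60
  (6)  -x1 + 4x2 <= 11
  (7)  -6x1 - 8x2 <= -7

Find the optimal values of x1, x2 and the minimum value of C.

Extreme points and C = -12x1 + 7x2:
  (21, 0) → C = -252
  (6, 0) → C = -72
  (113/13, 64/13) → C = -908/13
  (207/43, 170/43) → C = -1294/43

At the optimal vertex, x2 = 0 and 2x1 + 5x2 = 42.
Solving simultaneously gives x1 = 21, x2 = 0.

x1 = 21, x2 = 0, minimum C = -252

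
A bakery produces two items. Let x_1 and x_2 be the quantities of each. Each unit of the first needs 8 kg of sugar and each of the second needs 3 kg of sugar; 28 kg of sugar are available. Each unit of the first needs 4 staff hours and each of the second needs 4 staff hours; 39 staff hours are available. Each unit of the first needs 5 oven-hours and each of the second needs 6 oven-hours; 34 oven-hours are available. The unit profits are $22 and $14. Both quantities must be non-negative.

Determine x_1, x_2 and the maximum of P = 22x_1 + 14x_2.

x_1 = 2, x_2 = 4, maximum P = 100

Extreme points and P = 22x_1 + 14x_2:
  (0, 0) → P = 0
  (0, 17/3) → P = 238/3
  (7/2, 0) → P = 77
  (2, 4) → P = 100

The binding constraints are 8x_1 + 3x_2 = 28 and 5x_1 + 6x_2 = 34.
Solving simultaneously gives x_1 = 2, x_2 = 4.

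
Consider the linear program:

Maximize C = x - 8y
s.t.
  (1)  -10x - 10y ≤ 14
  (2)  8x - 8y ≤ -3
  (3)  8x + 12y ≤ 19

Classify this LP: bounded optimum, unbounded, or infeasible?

bounded optimum

Corner points and C = x - 8y:
  (-71/80, -41/80) → C = 257/80
  (-179/20, 151/20) → C = -1387/20
  (29/40, 11/10) → C = -323/40
The feasible region has finitely many vertices and no improving ray; the maximum is 257/80 at (-71/80, -41/80).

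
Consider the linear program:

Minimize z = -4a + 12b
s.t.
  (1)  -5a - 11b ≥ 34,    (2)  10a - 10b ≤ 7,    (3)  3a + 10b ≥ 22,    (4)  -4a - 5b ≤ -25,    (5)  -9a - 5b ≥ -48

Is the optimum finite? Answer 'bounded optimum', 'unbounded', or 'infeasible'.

infeasible

The boundaries -5a - 11b = 34 and 3a + 10b = 22 meet at (-582/17, 212/17), but that point violates -4a - 5b ≤ -25. Every candidate vertex is excluded by some other constraint, so the feasible region is empty.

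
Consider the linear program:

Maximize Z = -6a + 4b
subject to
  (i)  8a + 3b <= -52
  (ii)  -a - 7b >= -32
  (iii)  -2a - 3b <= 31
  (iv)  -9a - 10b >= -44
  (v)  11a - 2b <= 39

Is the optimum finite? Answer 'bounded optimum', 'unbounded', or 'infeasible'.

Corner points and Z = -6a + 4b:
  (-460/53, 308/53) → Z = 3992/53
  (-7/2, -8) → Z = -11
  (-313/11, 95/11) → Z = 2258/11
The feasible region has finitely many vertices and no improving ray; the maximum is 2258/11 at (-313/11, 95/11).

bounded optimum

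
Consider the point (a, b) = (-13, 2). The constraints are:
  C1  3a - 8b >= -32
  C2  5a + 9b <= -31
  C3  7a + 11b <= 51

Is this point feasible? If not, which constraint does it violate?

Constraint C1: 3a - 8b = -55, which is not ≥ -32. All other constraints are satisfied.

not feasible — violates C1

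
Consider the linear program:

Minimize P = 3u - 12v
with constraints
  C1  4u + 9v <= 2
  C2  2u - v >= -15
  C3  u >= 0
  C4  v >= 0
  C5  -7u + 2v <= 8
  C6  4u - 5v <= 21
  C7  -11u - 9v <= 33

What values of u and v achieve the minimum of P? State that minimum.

u = 0, v = 2/9, minimum P = -8/3

Feasible corners and P = 3u - 12v:
  (0, 2/9) → P = -8/3
  (1/2, 0) → P = 3/2
  (0, 0) → P = 0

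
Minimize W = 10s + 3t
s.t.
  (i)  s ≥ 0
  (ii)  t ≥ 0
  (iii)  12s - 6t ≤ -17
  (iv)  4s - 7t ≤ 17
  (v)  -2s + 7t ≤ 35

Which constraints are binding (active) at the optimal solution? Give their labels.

(i) and (iii)

Extreme points and W = 10s + 3t:
  (0, 17/6) → W = 17/2
  (0, 5) → W = 15
  (91/72, 193/36) → W = 517/18

The minimum is at (0, 17/6). Substituting into each constraint, equality holds for (i) and (iii); the remaining constraints have slack.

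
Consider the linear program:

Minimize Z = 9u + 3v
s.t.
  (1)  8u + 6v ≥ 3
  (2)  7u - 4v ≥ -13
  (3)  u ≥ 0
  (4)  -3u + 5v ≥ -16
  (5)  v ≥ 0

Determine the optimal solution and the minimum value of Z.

Feasible corners and Z = 9u + 3v:
  (0, 1/2) → Z = 3/2
  (3/8, 0) → Z = 27/8
  (0, 13/4) → Z = 39/4
  (16/3, 0) → Z = 48
The feasible region is unbounded (it extends along (5, 3), (4, 7)), but Z strictly increases along every unbounded feasible direction, so there is no improving ray and the minimum is attained at a vertex.

The optimum lies where 8u + 6v = 3 and u = 0.
Solving simultaneously gives u = 0, v = 1/2.

u = 0, v = 1/2, minimum Z = 3/2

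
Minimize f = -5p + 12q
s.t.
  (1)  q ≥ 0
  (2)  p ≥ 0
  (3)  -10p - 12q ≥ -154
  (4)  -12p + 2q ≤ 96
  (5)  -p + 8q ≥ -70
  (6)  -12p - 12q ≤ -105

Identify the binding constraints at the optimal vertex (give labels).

Extreme points and f = -5p + 12q:
  (77/5, 0) → f = -77
  (35/4, 0) → f = -175/4
  (0, 77/6) → f = 154
  (0, 35/4) → f = 105

The minimum is at (77/5, 0). Substituting into each constraint, equality holds for (1) and (3); the remaining constraints have slack.

(1) and (3)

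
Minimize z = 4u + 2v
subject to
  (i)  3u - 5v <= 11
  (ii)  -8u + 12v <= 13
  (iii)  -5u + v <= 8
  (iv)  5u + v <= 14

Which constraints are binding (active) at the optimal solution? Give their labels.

(i) and (iii)

Extreme points and z = 4u + 2v:
  (-51/22, -79/22) → z = -181/11
  (81/28, -13/28) → z = 149/14
  (-83/52, 1/52) → z = -165/26
  (155/68, 177/68) → z = 487/34

The minimum is at (-51/22, -79/22). Substituting into each constraint, equality holds for (i) and (iii); the remaining constraints have slack.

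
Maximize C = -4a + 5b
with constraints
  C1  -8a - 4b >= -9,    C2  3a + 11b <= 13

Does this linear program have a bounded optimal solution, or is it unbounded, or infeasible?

unbounded

From the feasible point (47/76, 77/76), moving in the direction (-11, 3) keeps every constraint satisfied while C increases without bound.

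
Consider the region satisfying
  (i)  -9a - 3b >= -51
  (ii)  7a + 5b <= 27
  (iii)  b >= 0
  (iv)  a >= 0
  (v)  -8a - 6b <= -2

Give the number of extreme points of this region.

4

Pairwise boundary intersections that survive every other constraint:
  (27/7, 0)
  (0, 27/5)
  (1/4, 0)
  (0, 1/3)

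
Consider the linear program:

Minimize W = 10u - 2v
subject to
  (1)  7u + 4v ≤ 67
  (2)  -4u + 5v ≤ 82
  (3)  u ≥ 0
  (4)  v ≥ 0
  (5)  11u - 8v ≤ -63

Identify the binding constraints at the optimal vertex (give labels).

(2) and (3)

Vertices and W = 10u - 2v:
  (7/51, 842/51) → W = -538/17
  (71/25, 589/50) → W = 121/25
  (0, 82/5) → W = -164/5
  (0, 63/8) → W = -63/4

The minimum is at (0, 82/5). Substituting into each constraint, equality holds for (2) and (3); the remaining constraints have slack.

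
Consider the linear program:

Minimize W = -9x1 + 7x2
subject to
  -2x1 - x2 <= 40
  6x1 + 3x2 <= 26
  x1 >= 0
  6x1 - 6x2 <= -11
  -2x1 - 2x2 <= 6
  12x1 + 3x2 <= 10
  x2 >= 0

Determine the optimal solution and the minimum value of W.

x1 = 3/10, x2 = 32/15, minimum W = 367/30

Vertices and W = -9x1 + 7x2:
  (0, 11/6) → W = 77/6
  (0, 10/3) → W = 70/3
  (3/10, 32/15) → W = 367/30

The binding constraints are 6x1 - 6x2 = -11 and 12x1 + 3x2 = 10.
Solving simultaneously gives x1 = 3/10, x2 = 32/15.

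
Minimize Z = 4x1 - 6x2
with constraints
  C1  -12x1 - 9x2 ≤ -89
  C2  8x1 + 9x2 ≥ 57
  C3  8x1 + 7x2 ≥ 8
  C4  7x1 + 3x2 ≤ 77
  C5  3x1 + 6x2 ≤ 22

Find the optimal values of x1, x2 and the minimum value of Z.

x1 = 112/15, x2 = -1/15, minimum Z = 454/15

Corner points and Z = 4x1 - 6x2:
  (8, -7/9) → Z = 110/3
  (112/15, -1/15) → Z = 454/15
  (174/13, -217/39) → Z = 1130/13
  (12, -7/3) → Z = 62

The binding constraints are -12x1 - 9x2 = -89 and 3x1 + 6x2 = 22.
Solving simultaneously gives x1 = 112/15, x2 = -1/15.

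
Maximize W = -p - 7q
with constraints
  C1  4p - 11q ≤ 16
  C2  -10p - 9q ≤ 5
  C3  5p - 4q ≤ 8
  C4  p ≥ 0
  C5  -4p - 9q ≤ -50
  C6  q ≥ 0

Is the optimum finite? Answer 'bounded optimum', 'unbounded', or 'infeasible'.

Extreme points and W = -p - 7q:
  (272/61, 218/61) → W = -1798/61
  (0, 50/9) → W = -350/9
The feasible region has finitely many vertices and no improving ray; the maximum is -1798/61 at (272/61, 218/61).

bounded optimum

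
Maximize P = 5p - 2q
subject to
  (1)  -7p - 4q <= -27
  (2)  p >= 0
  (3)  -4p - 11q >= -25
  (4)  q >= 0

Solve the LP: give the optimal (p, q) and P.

Feasible corners and P = 5p - 2q:
  (197/61, 67/61) → P = 851/61
  (27/7, 0) → P = 135/7
  (25/4, 0) → P = 125/4

The binding constraints are -4p - 11q = -25 and q = 0.
Solving simultaneously gives p = 25/4, q = 0.

p = 25/4, q = 0, maximum P = 125/4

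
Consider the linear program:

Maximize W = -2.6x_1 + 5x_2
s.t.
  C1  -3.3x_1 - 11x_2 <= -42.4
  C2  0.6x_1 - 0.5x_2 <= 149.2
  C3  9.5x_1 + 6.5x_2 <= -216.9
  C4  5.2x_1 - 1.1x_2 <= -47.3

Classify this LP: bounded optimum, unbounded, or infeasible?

unbounded

From the feasible point (-53230/1661, 111857/8305), moving in the direction (-11, 3.3) keeps every constraint satisfied while W increases without bound.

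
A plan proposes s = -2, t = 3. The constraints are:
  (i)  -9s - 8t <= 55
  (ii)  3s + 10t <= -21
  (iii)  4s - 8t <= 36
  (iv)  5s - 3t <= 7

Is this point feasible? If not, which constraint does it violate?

Constraint (ii): 3s + 10t = 24, which is not ≤ -21. All other constraints are satisfied.

not feasible — violates (ii)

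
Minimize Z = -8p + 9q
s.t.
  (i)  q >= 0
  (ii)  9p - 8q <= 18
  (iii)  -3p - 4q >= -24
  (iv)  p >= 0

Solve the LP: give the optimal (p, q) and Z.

Extreme points and Z = -8p + 9q:
  (2, 0) → Z = -16
  (0, 0) → Z = 0
  (22/5, 27/10) → Z = -109/10
  (0, 6) → Z = 54

p = 2, q = 0, minimum Z = -16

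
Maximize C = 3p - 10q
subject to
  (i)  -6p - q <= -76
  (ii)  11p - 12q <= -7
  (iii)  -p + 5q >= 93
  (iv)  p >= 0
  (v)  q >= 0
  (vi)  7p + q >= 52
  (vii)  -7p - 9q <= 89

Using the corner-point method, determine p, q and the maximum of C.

p = 1081/43, q = 1016/43, maximum C = -6917/43

Vertices and C = 3p - 10q:
  (287/31, 634/31) → C = -5479/31
  (0, 76) → C = -760
  (1081/43, 1016/43) → C = -6917/43
The feasible region is unbounded (it extends along (0, 1), (12, 11)), but C strictly decreases along every unbounded feasible direction, so there is no improving ray and the maximum is attained at a vertex.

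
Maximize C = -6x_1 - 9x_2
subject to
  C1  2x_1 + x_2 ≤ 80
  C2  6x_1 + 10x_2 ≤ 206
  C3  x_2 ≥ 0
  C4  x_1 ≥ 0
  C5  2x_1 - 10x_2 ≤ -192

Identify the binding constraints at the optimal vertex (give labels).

C4 and C5

Feasible corners and C = -6x_1 - 9x_2:
  (0, 103/5) → C = -927/5
  (7/4, 391/20) → C = -3729/20
  (0, 96/5) → C = -864/5

The maximum is at (0, 96/5). Substituting into each constraint, equality holds for C4 and C5; the remaining constraints have slack.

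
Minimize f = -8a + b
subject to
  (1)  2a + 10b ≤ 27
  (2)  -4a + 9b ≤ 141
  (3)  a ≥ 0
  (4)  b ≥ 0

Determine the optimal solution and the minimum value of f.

Corner points and f = -8a + b:
  (0, 27/10) → f = 27/10
  (27/2, 0) → f = -108
  (0, 0) → f = 0

The binding constraints are 2a + 10b = 27 and b = 0.
Solving simultaneously gives a = 27/2, b = 0.

a = 27/2, b = 0, minimum f = -108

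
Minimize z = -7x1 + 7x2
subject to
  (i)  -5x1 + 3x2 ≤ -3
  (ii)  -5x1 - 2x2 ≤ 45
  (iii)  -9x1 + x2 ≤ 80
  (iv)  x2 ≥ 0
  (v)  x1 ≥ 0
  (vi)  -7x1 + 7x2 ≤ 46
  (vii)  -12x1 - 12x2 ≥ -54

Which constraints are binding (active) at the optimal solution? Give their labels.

(iv) and (vii)

Extreme points and z = -7x1 + 7x2:
  (3/5, 0) → z = -21/5
  (33/16, 39/16) → z = 21/8
  (9/2, 0) → z = -63/2

The minimum is at (9/2, 0). Substituting into each constraint, equality holds for (iv) and (vii); the remaining constraints have slack.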